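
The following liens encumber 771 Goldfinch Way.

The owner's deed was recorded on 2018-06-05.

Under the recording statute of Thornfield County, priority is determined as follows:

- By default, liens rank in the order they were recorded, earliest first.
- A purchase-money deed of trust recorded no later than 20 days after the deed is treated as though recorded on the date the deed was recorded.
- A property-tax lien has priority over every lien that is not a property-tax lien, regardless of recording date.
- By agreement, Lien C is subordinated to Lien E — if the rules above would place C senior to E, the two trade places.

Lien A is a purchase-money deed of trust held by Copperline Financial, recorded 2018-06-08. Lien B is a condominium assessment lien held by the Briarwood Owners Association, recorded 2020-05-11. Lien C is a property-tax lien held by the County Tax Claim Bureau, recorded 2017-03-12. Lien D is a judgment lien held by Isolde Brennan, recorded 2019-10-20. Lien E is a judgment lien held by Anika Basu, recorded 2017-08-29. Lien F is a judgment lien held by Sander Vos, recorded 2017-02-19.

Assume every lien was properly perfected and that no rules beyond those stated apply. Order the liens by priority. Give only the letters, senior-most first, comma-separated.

E, F, C, A, D, B

First, effective dates: A relates back to the deed date 2018-06-05.
C is a property-tax lien and takes priority over every other lien.
The other liens, earliest effective date first: F (2017-02-19), E (2017-08-29), A (2018-06-05), D (2019-10-20), B (2020-05-11).
C is senior to E before the subordination, so the two trade places.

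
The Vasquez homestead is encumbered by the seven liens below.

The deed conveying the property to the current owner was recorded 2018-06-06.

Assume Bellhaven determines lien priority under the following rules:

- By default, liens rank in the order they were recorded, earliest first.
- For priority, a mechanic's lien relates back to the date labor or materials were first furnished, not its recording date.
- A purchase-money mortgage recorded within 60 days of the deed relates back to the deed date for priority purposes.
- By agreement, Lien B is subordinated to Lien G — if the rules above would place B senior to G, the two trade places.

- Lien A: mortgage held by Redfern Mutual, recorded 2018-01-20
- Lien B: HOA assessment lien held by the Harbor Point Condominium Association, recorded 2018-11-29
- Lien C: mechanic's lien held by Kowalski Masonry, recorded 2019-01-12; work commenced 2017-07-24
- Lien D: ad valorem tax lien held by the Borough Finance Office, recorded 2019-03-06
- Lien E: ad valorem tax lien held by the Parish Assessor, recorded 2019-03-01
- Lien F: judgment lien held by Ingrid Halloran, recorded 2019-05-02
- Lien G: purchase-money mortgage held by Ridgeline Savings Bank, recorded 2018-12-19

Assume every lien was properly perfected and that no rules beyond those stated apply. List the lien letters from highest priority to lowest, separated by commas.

C, A, G, B, E, D, F

Adjusting effective dates: C's effective date is 2017-07-24, when work began; G was recorded 196 days after the deed, outside the 60-day window, so it keeps its recording date.
By effective date: C (2017-07-24), A (2018-01-20), B (2018-11-29), G (2018-12-19), E (2019-03-01), D (2019-03-06), F (2019-05-02).
Because B would otherwise rank above G, the subordination swaps them.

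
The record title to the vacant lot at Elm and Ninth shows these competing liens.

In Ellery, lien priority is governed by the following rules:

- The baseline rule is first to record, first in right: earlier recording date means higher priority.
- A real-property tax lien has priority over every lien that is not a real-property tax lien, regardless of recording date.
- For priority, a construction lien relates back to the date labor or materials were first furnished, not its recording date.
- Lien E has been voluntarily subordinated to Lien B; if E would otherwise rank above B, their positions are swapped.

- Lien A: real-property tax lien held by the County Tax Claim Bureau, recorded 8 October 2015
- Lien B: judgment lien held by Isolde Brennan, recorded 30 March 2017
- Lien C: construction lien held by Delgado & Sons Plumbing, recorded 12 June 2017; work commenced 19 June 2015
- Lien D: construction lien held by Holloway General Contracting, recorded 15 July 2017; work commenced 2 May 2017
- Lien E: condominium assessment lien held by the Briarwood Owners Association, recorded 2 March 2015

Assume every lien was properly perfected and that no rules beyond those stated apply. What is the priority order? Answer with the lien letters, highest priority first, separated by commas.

Effective dates: C relates back to 19 June 2015 (work commenced); D's effective date is 2 May 2017, when work began.
A, as a real-property tax lien, has superpriority and ranks first.
Ordering the rest by effective date: E (2 March 2015), C (19 June 2015), B (30 March 2017), D (2 May 2017).
Because E would otherwise rank above B, the subordination swaps them.

A, B, C, E, D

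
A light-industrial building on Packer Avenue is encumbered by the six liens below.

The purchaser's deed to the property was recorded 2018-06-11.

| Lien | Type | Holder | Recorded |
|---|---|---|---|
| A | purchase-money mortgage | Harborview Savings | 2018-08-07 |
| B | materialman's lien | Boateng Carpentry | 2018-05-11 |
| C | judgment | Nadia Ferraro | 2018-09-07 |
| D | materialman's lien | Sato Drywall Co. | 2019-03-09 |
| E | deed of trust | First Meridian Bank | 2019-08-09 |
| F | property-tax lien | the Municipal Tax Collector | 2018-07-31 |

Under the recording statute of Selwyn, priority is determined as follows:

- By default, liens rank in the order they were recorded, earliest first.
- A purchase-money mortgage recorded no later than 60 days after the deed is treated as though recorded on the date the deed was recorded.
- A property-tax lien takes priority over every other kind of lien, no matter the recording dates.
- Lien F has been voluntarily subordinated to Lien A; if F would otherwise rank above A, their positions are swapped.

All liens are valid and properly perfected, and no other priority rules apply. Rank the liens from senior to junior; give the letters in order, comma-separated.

A, B, F, C, D, E

Adjusting effective dates: A relates back to the deed date 2018-06-11.
F is a property-tax lien and takes priority over every other lien.
Remaining liens by effective date: B (2018-05-11), A (2018-06-11), C (2018-09-07), D (2019-03-09), E (2019-08-09).
F would otherwise be senior to A, so under the subordination agreement F and A exchange positions.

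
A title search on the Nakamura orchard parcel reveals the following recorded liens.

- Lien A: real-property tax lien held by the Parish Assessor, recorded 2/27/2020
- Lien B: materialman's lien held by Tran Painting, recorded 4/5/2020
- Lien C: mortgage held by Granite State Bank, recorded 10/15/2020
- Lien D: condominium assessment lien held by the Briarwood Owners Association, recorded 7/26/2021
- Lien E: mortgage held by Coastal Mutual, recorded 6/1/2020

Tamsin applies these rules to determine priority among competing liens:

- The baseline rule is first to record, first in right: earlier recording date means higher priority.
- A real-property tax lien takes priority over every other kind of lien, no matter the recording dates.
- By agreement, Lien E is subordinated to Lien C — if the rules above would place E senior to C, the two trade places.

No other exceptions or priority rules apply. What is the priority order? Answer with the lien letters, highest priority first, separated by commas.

As a real-property tax lien, A is senior to every other lien.
The other liens, earliest effective date first: B (4/5/2020), E (6/1/2020), C (10/15/2020), D (7/26/2021).
The subordination applies — E was senior to C — so E and C swap.

A, B, C, E, D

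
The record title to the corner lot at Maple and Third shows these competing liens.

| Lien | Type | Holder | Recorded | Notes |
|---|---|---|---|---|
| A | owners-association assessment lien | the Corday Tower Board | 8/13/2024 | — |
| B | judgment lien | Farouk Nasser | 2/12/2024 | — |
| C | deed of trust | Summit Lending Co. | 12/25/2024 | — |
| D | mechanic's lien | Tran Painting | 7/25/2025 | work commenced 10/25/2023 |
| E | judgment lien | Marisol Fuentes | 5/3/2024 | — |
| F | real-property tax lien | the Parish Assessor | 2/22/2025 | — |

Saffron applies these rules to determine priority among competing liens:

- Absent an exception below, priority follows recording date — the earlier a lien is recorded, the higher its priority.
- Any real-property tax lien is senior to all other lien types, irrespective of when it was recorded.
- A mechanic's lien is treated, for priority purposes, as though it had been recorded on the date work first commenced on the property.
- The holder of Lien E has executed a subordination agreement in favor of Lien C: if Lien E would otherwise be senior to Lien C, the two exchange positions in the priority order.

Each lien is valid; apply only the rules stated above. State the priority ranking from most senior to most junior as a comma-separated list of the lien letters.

Effective dates after the stated exceptions: D's effective date is 10/25/2023, when work began.
F is a real-property tax lien, so it outranks all other liens regardless of date.
Remaining liens by effective date: D (10/25/2023), B (2/12/2024), E (5/3/2024), A (8/13/2024), C (12/25/2024).
E would otherwise be senior to C, so under the subordination agreement E and C exchange positions.

F, D, B, C, A, E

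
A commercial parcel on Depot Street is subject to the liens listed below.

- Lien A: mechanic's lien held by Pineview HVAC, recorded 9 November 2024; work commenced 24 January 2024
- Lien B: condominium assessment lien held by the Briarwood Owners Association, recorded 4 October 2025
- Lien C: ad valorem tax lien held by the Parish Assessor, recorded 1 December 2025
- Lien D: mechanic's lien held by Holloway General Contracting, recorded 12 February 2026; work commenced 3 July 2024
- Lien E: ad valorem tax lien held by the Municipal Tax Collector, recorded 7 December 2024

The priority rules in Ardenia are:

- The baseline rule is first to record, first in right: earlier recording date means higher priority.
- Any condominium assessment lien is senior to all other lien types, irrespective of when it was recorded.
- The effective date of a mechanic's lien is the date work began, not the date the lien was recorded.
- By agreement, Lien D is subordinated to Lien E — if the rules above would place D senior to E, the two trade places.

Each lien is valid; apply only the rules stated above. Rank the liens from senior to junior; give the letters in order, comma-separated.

Effective dates after the stated exceptions: A's effective date is 24 January 2024, when work began; D relates back to 3 July 2024 (work commenced).
B is a condominium assessment lien and takes priority over every other lien.
Among the remaining liens, by effective date: A (24 January 2024), D (3 July 2024), E (7 December 2024), C (1 December 2025).
The subordination applies — D was senior to E — so D and E swap.

B, A, E, D, C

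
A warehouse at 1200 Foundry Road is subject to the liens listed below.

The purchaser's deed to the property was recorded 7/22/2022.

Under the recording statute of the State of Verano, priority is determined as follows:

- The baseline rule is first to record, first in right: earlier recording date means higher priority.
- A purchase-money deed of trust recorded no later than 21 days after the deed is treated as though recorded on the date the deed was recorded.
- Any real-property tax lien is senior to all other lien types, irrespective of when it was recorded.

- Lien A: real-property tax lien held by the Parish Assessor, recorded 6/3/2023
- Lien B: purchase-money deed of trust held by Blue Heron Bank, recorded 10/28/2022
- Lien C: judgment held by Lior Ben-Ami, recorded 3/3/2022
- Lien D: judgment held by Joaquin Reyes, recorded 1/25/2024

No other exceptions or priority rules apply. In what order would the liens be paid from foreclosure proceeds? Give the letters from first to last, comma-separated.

A, C, B, D

First, effective dates: B missed the 21-day window (98 days after the deed), so its recording date stands.
A is a real-property tax lien and takes priority over every other lien.
Ordering the rest by effective date: C (3/3/2022), B (10/28/2022), D (1/25/2024).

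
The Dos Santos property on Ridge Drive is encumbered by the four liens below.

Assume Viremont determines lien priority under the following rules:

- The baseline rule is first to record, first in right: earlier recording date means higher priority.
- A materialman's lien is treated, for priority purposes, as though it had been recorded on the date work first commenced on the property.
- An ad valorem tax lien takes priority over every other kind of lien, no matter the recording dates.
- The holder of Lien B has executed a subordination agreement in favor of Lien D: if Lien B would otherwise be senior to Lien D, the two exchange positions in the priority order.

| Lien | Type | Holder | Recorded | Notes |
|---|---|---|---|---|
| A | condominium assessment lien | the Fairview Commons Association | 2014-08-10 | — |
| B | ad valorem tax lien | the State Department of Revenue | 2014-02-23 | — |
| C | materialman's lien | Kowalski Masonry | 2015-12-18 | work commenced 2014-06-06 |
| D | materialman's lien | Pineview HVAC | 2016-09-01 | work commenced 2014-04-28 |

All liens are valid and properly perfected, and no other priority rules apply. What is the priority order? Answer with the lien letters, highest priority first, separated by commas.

D, B, C, A

First, effective dates: C's effective date is 2014-06-06, when work began; D's effective date is 2014-04-28, when work began.
B is an ad valorem tax lien, so it outranks all other liens regardless of date.
Remaining liens by effective date: D (2014-04-28), C (2014-06-06), A (2014-08-10).
B is senior to D before the subordination, so the two trade places.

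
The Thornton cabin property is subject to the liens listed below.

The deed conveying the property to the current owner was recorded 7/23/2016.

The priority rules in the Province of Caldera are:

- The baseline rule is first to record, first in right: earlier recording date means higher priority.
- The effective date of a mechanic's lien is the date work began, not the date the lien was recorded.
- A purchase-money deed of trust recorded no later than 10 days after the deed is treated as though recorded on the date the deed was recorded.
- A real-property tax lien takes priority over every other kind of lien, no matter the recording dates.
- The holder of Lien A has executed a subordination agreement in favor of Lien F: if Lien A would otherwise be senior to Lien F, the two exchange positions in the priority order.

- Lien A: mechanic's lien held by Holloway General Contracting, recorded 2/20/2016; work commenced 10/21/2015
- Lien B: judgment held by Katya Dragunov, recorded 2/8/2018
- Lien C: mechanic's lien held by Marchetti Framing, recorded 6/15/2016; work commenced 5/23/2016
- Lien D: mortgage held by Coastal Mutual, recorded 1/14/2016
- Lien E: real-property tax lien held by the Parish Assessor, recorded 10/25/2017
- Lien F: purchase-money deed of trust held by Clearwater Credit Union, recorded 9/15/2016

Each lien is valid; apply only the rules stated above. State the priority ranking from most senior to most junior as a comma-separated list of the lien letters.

E, F, D, C, A, B

Adjusting effective dates: A relates back to 10/21/2015 (work commenced); C is treated as recorded 5/23/2016, the work-commencement date; F was recorded 54 days after the deed — beyond 10 days — so no relation-back applies.
E is a real-property tax lien, so it outranks all other liens regardless of date.
Remaining liens by effective date: A (10/21/2015), D (1/14/2016), C (5/23/2016), F (9/15/2016), B (2/8/2018).
Because A would otherwise rank above F, the subordination swaps them.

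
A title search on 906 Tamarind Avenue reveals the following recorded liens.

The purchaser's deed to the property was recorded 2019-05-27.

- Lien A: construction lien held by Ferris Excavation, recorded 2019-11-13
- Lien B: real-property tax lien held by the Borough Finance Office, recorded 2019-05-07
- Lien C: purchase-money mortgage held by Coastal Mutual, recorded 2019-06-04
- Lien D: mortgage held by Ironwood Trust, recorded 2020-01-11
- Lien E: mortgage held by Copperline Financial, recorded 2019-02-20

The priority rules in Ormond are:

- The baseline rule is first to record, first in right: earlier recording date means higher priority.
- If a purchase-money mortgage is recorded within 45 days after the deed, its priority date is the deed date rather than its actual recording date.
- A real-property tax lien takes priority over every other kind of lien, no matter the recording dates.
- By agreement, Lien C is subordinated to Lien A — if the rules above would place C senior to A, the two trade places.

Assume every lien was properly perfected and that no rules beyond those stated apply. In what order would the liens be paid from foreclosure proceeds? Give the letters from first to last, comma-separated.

Adjusting effective dates: C relates back to the deed date 2019-05-27.
B is a real-property tax lien and takes priority over every other lien.
Remaining liens by effective date: E (2019-02-20), C (2019-05-27), A (2019-11-13), D (2020-01-11).
C would otherwise be senior to A, so under the subordination agreement C and A exchange positions.

B, E, A, C, D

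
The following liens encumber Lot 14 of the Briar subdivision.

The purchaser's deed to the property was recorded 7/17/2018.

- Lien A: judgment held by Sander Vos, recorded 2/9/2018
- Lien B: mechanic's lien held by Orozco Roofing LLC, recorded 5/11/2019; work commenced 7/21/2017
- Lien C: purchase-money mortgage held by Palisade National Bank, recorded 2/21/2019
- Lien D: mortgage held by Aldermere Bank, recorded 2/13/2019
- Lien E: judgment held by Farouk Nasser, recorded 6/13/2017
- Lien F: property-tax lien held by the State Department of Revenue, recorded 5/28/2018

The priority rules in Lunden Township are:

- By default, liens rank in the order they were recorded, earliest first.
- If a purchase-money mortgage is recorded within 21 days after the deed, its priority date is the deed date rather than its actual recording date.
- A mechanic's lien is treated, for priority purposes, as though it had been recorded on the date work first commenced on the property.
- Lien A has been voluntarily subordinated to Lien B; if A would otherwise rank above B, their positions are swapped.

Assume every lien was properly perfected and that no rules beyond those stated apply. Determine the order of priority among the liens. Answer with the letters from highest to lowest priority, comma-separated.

Adjusting effective dates: B's effective date is 7/21/2017, when work began; C was recorded 219 days after the deed — beyond 21 days — so no relation-back applies.
Sorted by effective date: E (6/13/2017), B (7/21/2017), A (2/9/2018), F (5/28/2018), D (2/13/2019), C (2/21/2019).
A already ranks below B; the subordination has no effect.

E, B, A, F, D, C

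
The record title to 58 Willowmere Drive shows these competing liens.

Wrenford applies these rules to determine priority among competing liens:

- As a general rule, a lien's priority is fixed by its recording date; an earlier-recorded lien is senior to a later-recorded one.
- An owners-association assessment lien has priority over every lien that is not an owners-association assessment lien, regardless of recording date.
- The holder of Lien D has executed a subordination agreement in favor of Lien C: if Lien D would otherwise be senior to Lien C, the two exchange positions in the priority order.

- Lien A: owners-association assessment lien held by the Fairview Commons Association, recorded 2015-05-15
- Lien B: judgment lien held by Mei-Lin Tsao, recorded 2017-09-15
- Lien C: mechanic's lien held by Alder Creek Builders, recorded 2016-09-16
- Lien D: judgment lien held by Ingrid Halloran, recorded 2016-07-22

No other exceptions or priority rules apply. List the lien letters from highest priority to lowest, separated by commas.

A, as an owners-association assessment lien, has superpriority and ranks first.
Ordering the rest by effective date: D (2016-07-22), C (2016-09-16), B (2017-09-15).
Because D would otherwise rank above C, the subordination swaps them.

A, C, D, B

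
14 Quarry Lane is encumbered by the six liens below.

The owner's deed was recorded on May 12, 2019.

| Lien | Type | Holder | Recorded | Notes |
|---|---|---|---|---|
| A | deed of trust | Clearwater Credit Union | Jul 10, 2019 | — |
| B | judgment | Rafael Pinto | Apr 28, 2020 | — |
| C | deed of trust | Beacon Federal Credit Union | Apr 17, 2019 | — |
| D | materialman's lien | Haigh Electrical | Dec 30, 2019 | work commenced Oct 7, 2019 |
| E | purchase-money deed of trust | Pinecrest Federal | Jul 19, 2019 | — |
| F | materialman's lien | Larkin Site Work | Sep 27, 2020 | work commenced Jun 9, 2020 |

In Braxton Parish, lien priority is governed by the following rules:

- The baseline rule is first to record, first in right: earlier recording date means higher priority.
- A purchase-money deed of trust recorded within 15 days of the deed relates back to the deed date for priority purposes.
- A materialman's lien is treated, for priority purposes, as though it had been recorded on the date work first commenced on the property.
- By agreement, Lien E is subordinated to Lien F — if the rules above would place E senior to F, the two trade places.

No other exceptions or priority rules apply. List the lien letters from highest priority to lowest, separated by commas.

First, effective dates: D relates back to Oct 7, 2019 (work commenced); E missed the 15-day window (68 days after the deed), so its recording date stands; F relates back to Jun 9, 2020 (work commenced).
By effective date, earliest first: C (Apr 17, 2019), A (Jul 10, 2019), E (Jul 19, 2019), D (Oct 7, 2019), B (Apr 28, 2020), F (Jun 9, 2020).
Because E would otherwise rank above F, the subordination swaps them.

C, A, F, D, B, E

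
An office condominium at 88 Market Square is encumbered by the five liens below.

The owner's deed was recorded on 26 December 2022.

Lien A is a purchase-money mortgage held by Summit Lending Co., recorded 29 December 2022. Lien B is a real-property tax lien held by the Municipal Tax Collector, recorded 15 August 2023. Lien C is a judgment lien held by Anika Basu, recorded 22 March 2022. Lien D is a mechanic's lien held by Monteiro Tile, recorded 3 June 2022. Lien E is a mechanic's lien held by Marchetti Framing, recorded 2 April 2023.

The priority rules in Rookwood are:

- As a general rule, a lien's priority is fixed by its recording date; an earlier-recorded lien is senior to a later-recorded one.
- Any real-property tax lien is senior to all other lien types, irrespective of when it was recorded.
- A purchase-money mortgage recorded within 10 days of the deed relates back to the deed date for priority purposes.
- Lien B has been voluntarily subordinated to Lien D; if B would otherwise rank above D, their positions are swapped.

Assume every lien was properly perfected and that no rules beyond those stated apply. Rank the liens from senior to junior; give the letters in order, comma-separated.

D, C, B, A, E

First, effective dates: A's effective date is the deed date, 26 December 2022.
B, as a real-property tax lien, has superpriority and ranks first.
Remaining liens by effective date: C (22 March 2022), D (3 June 2022), A (26 December 2022), E (2 April 2023).
Because B would otherwise rank above D, the subordination swaps them.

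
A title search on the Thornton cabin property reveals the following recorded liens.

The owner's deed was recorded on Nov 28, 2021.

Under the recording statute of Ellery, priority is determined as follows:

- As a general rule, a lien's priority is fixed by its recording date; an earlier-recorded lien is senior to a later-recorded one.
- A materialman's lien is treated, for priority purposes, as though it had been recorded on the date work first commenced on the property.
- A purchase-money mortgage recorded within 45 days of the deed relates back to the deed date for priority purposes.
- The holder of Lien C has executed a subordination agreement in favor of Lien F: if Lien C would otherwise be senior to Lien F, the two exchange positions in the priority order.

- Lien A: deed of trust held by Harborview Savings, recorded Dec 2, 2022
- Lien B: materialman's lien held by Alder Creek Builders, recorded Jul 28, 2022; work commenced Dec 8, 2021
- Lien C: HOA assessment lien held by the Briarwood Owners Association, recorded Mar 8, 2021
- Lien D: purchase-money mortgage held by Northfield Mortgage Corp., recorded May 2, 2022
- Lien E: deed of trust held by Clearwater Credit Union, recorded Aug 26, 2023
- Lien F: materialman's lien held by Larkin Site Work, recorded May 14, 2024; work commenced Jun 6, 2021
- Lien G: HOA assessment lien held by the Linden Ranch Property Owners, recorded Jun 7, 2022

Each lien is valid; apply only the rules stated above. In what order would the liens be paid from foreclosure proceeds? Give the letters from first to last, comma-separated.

F, C, B, D, G, A, E

Effective dates after the stated exceptions: B's effective date is Dec 8, 2021, when work began; D missed the 45-day window (155 days after the deed), so its recording date stands; F relates back to Jun 6, 2021 (work commenced).
By effective date: C (Mar 8, 2021), F (Jun 6, 2021), B (Dec 8, 2021), D (May 2, 2022), G (Jun 7, 2022), A (Dec 2, 2022), E (Aug 26, 2023).
C would otherwise be senior to F, so under the subordination agreement C and F exchange positions.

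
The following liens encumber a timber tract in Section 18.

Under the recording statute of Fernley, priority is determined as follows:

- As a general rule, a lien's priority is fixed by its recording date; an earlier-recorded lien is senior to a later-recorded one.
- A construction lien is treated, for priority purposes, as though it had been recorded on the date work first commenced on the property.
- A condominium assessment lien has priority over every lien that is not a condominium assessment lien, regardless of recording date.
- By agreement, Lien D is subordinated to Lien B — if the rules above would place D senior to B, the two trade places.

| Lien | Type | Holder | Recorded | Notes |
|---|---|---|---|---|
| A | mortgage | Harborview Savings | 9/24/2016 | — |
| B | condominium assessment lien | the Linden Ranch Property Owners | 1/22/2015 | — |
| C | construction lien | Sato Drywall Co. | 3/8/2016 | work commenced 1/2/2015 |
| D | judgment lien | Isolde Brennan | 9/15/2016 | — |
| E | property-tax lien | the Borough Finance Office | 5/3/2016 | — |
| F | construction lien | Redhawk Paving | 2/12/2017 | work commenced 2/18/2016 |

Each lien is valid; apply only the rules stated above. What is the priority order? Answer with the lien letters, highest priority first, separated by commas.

B, C, F, E, D, A

Adjusting effective dates: C relates back to 1/2/2015 (work commenced); F relates back to 2/18/2016 (work commenced).
B is a condominium assessment lien and takes priority over every other lien.
The other liens, earliest effective date first: C (1/2/2015), F (2/18/2016), E (5/3/2016), D (9/15/2016), A (9/24/2016).
D already ranks below B; the subordination has no effect.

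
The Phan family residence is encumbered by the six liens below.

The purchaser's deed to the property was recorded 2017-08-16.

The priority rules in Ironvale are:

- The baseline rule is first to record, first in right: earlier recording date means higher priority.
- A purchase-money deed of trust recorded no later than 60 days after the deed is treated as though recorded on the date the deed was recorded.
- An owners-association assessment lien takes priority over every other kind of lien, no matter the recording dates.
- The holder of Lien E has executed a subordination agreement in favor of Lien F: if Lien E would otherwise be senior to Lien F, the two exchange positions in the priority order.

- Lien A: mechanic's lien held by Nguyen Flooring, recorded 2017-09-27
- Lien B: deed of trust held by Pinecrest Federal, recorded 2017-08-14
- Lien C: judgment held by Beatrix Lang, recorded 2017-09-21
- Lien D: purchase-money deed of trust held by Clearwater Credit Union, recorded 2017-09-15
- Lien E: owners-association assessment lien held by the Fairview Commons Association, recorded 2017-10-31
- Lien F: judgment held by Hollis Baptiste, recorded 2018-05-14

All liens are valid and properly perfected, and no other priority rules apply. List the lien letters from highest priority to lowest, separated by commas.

Effective dates after the stated exceptions: D was recorded within the 60-day window, so its effective date is the deed date 2017-08-16.
E, as an owners-association assessment lien, has superpriority and ranks first.
Ordering the rest by effective date: B (2017-08-14), D (2017-08-16), C (2017-09-21), A (2017-09-27), F (2018-05-14).
E would otherwise be senior to F, so under the subordination agreement E and F exchange positions.

F, B, D, C, A, E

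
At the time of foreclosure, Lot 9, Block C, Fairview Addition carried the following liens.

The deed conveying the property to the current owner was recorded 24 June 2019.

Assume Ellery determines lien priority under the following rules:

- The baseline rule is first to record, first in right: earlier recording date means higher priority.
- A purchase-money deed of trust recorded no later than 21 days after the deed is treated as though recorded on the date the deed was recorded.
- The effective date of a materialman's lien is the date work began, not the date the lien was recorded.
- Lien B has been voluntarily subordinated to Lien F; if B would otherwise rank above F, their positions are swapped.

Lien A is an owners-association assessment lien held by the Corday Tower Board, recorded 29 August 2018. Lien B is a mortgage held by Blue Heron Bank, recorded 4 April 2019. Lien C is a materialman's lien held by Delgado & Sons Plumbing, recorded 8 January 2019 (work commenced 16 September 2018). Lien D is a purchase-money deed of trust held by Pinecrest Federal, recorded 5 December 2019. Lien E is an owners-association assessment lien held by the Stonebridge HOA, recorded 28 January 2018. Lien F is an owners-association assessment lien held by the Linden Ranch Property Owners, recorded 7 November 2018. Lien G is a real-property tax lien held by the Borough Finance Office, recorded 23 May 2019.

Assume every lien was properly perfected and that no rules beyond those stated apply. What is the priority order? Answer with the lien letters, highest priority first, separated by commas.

Adjusting effective dates: C is treated as recorded 16 September 2018, the work-commencement date; D missed the 21-day window (164 days after the deed), so its recording date stands.
By effective date: E (28 January 2018), A (29 August 2018), C (16 September 2018), F (7 November 2018), B (4 April 2019), G (23 May 2019), D (5 December 2019).
Since B is not senior to F, the subordination leaves the order unchanged.

E, A, C, F, B, G, D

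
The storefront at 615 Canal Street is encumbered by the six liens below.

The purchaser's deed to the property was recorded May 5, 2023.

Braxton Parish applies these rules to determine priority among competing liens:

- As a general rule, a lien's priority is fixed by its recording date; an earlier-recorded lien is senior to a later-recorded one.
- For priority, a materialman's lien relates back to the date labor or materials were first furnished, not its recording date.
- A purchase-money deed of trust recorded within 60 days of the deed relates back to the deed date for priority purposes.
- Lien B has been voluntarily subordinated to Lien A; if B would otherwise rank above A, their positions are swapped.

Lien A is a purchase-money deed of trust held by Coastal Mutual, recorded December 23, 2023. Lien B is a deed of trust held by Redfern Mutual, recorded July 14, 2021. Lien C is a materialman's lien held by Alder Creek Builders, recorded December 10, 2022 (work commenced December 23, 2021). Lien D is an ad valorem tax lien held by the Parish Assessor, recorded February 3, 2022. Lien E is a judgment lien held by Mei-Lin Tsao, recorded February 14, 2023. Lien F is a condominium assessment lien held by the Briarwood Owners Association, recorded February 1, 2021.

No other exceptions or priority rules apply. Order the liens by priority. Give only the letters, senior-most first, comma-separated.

F, A, C, D, E, B

First, effective dates: A was recorded 232 days after the deed — beyond 60 days — so no relation-back applies; C relates back to December 23, 2021 (work commenced).
Sorted by effective date: F (February 1, 2021), B (July 14, 2021), C (December 23, 2021), D (February 3, 2022), E (February 14, 2023), A (December 23, 2023).
Because B would otherwise rank above A, the subordination swaps them.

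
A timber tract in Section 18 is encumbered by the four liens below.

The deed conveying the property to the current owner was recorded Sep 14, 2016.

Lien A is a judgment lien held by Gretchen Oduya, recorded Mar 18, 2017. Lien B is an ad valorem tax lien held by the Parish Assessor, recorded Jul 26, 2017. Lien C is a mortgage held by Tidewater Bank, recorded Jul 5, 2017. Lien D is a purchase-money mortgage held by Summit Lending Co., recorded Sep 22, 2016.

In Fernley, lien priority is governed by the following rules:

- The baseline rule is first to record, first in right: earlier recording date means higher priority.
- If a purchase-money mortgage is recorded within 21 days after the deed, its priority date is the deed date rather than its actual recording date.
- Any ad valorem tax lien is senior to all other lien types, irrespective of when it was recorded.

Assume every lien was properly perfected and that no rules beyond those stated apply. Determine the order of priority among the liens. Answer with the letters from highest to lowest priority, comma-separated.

Adjusting effective dates: D was recorded within the 21-day window, so its effective date is the deed date Sep 14, 2016.
B, as an ad valorem tax lien, has superpriority and ranks first.
Ordering the rest by effective date: D (Sep 14, 2016), A (Mar 18, 2017), C (Jul 5, 2017).

B, D, A, C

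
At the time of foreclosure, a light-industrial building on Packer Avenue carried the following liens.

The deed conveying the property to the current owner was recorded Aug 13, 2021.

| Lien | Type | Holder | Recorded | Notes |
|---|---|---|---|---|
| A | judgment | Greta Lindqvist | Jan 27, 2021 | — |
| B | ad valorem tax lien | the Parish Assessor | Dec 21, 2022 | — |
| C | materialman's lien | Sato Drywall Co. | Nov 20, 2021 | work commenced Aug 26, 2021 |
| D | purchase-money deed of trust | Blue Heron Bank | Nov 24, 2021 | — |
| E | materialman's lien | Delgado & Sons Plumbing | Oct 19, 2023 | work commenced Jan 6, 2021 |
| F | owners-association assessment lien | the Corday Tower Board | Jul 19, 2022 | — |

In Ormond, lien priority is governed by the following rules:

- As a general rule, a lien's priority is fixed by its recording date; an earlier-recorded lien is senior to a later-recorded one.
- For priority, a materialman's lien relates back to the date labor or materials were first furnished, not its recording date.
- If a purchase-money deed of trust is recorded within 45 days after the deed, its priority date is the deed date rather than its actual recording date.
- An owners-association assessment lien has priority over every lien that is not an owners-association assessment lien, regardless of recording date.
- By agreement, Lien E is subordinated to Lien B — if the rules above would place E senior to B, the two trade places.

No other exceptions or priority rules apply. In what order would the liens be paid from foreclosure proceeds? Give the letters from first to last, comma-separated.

F, B, A, C, D, E

Adjusting effective dates: C is treated as recorded Aug 26, 2021, the work-commencement date; D was recorded 103 days after the deed, outside the 45-day window, so it keeps its recording date; E relates back to Jan 6, 2021 (work commenced).
F, as an owners-association assessment lien, has superpriority and ranks first.
Ordering the rest by effective date: E (Jan 6, 2021), A (Jan 27, 2021), C (Aug 26, 2021), D (Nov 24, 2021), B (Dec 21, 2022).
E is senior to B before the subordination, so the two trade places.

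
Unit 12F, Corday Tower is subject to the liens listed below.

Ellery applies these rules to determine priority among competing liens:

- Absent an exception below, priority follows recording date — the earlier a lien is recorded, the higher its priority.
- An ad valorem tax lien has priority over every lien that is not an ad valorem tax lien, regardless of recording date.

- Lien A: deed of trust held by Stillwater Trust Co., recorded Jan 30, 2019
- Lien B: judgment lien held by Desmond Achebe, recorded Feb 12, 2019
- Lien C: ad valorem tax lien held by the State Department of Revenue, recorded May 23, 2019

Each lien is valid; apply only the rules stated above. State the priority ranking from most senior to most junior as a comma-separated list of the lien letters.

C, A, B

As an ad valorem tax lien, C is senior to every other lien.
Remaining liens by effective date: A (Jan 30, 2019), B (Feb 12, 2019).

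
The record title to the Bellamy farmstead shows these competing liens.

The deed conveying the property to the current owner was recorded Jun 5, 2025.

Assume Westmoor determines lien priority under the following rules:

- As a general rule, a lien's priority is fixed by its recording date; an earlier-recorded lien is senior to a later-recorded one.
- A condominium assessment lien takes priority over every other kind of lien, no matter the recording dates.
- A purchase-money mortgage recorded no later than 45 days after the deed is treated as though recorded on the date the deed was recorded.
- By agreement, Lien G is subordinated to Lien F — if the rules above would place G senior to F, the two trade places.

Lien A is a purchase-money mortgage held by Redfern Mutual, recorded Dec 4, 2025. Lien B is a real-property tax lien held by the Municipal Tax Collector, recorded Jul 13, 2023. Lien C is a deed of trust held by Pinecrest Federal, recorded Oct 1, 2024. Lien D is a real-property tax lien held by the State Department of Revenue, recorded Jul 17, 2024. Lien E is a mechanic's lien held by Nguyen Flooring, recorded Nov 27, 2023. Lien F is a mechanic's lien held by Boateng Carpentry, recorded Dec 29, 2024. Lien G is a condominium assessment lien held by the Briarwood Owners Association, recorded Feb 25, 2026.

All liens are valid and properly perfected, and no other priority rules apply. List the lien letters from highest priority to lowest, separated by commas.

F, B, E, D, C, G, A

Adjusting effective dates: A was recorded 182 days after the deed, outside the 45-day window, so it keeps its recording date.
G, as a condominium assessment lien, has superpriority and ranks first.
Remaining liens by effective date: B (Jul 13, 2023), E (Nov 27, 2023), D (Jul 17, 2024), C (Oct 1, 2024), F (Dec 29, 2024), A (Dec 4, 2025).
Because G would otherwise rank above F, the subordination swaps them.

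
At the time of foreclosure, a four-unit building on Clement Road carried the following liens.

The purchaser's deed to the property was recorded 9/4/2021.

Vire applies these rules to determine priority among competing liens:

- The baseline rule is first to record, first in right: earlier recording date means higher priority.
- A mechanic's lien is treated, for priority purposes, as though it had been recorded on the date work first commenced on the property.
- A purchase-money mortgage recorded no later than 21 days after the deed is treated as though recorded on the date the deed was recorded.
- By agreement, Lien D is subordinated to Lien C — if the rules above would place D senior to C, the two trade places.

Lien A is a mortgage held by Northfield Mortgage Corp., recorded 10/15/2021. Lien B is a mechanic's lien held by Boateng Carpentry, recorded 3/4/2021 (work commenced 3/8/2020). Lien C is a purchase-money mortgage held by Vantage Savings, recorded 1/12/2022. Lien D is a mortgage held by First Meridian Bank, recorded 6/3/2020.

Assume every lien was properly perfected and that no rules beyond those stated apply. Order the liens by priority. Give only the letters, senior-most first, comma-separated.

Effective dates: B's effective date is 3/8/2020, when work began; C was recorded 130 days after the deed — beyond 21 days — so no relation-back applies.
Ordering by effective date: B (3/8/2020), D (6/3/2020), A (10/15/2021), C (1/12/2022).
D would otherwise be senior to C, so under the subordination agreement D and C exchange positions.

B, C, A, D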